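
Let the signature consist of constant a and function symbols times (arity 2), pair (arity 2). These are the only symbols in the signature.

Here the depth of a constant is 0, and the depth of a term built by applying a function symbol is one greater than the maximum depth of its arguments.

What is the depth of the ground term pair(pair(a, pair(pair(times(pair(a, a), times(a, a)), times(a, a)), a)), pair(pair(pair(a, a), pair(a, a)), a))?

6

depth(pair(a, a)) = 1 + max(0, 0) = 1
depth(times(a, a)) = 1 + max(0, 0) = 1
depth(times(pair(a, a), times(a, a))) = 1 + max(1, 1) = 2
depth(pair(times(pair(a, a), times(a, a)), times(a, a))) = 1 + max(2, 1) = 3
depth(pair(pair(times(pair(a, a), times(a, a)), times(a, a)), a)) = 1 + max(3, 0) = 4
depth(pair(a, pair(pair(times(pair(a, a), times(a, a)), times(a, a)), a))) = 1 + max(0, 4) = 5
depth(pair(pair(a, a), pair(a, a))) = 1 + max(1, 1) = 2
depth(pair(pair(pair(a, a), pair(a, a)), a)) = 1 + max(2, 0) = 3
depth(pair(pair(a, pair(pair(times(pair(a, a), times(a, a)), times(a, a)), a)), pair(pair(pair(a, a), pair(a, a)), a))) = 1 + max(5, 3) = 6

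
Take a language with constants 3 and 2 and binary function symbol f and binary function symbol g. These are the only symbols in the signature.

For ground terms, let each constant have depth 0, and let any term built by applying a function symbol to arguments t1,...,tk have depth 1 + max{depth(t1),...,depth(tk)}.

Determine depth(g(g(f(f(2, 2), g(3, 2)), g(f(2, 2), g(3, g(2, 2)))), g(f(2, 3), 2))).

5

depth(f(2, 2)) = 1 + max(0, 0) = 1
depth(g(3, 2)) = 1 + max(0, 0) = 1
depth(f(f(2, 2), g(3, 2))) = 1 + max(1, 1) = 2
depth(g(2, 2)) = 1 + max(0, 0) = 1
depth(g(3, g(2, 2))) = 1 + max(0, 1) = 2
depth(g(f(2, 2), g(3, g(2, 2)))) = 1 + max(1, 2) = 3
depth(g(f(f(2, 2), g(3, 2)), g(f(2, 2), g(3, g(2, 2))))) = 1 + max(2, 3) = 4
depth(f(2, 3)) = 1 + max(0, 0) = 1
depth(g(f(2, 3), 2)) = 1 + max(1, 0) = 2
depth(g(g(f(f(2, 2), g(3, 2)), g(f(2, 2), g(3, g(2, 2)))), g(f(2, 3), 2))) = 1 + max(4, 2) = 5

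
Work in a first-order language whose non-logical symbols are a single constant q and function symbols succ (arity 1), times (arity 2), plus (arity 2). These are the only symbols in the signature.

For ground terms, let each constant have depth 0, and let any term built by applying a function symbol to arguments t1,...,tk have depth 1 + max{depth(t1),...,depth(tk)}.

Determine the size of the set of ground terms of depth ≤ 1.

4

Let N_k count ground terms of depth at most k. Each non-constant term of depth ≤ k is some function symbol applied to depth-≤(k−1) arguments, giving N_k = 1 + N_{k-1} + N_{k-1}^2 + N_{k-1}^2.
N_0 = 1
N_1 = 1 + 1 + 1^2 + 1^2 = 4
Explicitly: q, succ(q), times(q, q), plus(q, q).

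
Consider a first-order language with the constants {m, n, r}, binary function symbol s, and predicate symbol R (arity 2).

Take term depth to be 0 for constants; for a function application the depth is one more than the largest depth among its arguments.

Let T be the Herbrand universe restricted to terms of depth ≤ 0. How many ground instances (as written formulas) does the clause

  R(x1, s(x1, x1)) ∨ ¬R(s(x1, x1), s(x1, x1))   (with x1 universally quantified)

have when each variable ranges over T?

Ground terms of depth ≤ 0:
  Write N_k for the number of ground terms of depth ≤ k. A term of depth ≤ k is either a constant or a function symbol applied to arguments of depth ≤ k−1, so N_k = 3 + N_{k-1}^2.
  N_0 = 3
  Explicitly: m, n, r.
So there are 3 ground terms available for substitution.
The clause has 1 distinct variable (x1), which appears in the body. In the free term algebra distinct substitutions yield syntactically distinct ground instances.
Number of ground instances = 3.

3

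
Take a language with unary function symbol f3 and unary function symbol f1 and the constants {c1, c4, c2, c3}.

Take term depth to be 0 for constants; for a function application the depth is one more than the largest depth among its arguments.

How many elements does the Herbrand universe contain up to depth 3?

60

If N_k denotes the number of depth-≤k ground terms, the 4 constants give N_0 = 4, and each function symbol of arity r contributes N_{k-1}^r new terms at level k: N_k = 4 + N_{k-1} + N_{k-1}.
N_0 = 4
N_1 = 4 + 4 + 4 = 12
N_2 = 4 + 12 + 12 = 28
N_3 = 4 + 28 + 28 = 60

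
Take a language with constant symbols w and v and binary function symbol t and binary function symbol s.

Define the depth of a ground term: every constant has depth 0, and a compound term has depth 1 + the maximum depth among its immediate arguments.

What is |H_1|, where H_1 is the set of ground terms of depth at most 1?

10

Let N_k = |{terms of depth ≤ k}|. Then N_0 = 2 and N_k = 2 + N_{k-1}^2 + N_{k-1}^2 for k ≥ 1 (one summand per function symbol, arity giving the exponent).
N_0 = 2
N_1 = 2 + 2^2 + 2^2 = 10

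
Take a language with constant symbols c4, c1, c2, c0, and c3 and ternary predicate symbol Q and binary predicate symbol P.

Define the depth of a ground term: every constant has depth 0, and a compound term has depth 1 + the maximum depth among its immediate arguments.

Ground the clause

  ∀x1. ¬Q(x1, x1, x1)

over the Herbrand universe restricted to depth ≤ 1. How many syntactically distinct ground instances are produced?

Ground terms of depth ≤ 1:
  With no function symbols every ground term is a constant, so there are exactly 5 ground terms at every depth bound.
  N_0 = 5
  N_1 = 5
So there are 5 ground terms available for substitution.
There is 1 variable to instantiate (x1),  occurring in at least one literal, so different choices give different ground instances.
Number of ground instances = 5.

5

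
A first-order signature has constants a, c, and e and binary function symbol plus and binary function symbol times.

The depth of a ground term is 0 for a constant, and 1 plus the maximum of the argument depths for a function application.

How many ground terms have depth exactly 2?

Count level by level. With function symbols plus/2, times/2, the terms of depth ≤ k are the 3 constants together with each function applied to depth-≤(k−1) tuples, so N_k = 3 + N_{k-1}^2 + N_{k-1}^2.
N_0 = 3
N_1 = 3 + 3^2 + 3^2 = 21
N_2 = 3 + 21^2 + 21^2 = 885
Terms of depth exactly 2: N_2 − N_1 = 885 − 21 = 864.

864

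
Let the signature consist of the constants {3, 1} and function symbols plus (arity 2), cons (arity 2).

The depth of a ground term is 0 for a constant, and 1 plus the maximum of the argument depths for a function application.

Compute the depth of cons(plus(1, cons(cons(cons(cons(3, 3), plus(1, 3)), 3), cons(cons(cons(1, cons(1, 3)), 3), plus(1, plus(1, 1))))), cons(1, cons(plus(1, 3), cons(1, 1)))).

depth(cons(3, 3)) = 1 + max(0, 0) = 1
depth(plus(1, 3)) = 1 + max(0, 0) = 1
depth(cons(cons(3, 3), plus(1, 3))) = 1 + max(1, 1) = 2
depth(cons(cons(cons(3, 3), plus(1, 3)), 3)) = 1 + max(2, 0) = 3
depth(cons(1, 3)) = 1 + max(0, 0) = 1
depth(cons(1, cons(1, 3))) = 1 + max(0, 1) = 2
depth(cons(cons(1, cons(1, 3)), 3)) = 1 + max(2, 0) = 3
depth(plus(1, 1)) = 1 + max(0, 0) = 1
depth(plus(1, plus(1, 1))) = 1 + max(0, 1) = 2
depth(cons(cons(cons(1, cons(1, 3)), 3), plus(1, plus(1, 1)))) = 1 + max(3, 2) = 4
depth(cons(cons(cons(cons(3, 3), plus(1, 3)), 3), cons(cons(cons(1, cons(1, 3)), 3), plus(1, plus(1, 1))))) = 1 + max(3, 4) = 5
depth(plus(1, cons(cons(cons(cons(3, 3), plus(1, 3)), 3), cons(cons(cons(1, cons(1, 3)), 3), plus(1, plus(1, 1)))))) = 1 + max(0, 5) = 6
depth(cons(1, 1)) = 1 + max(0, 0) = 1
depth(cons(plus(1, 3), cons(1, 1))) = 1 + max(1, 1) = 2
depth(cons(1, cons(plus(1, 3), cons(1, 1)))) = 1 + max(0, 2) = 3
depth(cons(plus(1, cons(cons(cons(cons(3, 3), plus(1, 3)), 3), cons(cons(cons(1, cons(1, 3)), 3), plus(1, plus(1, 1))))), cons(1, cons(plus(1, 3), cons(1, 1))))) = 1 + max(6, 3) = 7

7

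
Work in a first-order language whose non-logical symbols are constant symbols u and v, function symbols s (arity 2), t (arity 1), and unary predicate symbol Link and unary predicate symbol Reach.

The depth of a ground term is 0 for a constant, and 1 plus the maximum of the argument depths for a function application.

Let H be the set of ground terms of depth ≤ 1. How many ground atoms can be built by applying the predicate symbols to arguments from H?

16

First count ground terms of depth ≤ 1.
If N_k denotes the number of depth-≤k ground terms, the 2 constants give N_0 = 2, and each function symbol of arity r contributes N_{k-1}^r new terms at level k: N_k = 2 + N_{k-1}^2 + N_{k-1}.
N_0 = 2
N_1 = 2 + 2^2 + 2 = 8
Explicitly: u, v, s(u, u), s(u, v), s(v, u), s(v, v), t(u), t(v).
So |H| = 8.
For each predicate symbol, the number of ground atoms is |H| raised to its arity; summing:
  Link: 8;  Reach: 8
Total ground atoms: 8 + 8 = 16.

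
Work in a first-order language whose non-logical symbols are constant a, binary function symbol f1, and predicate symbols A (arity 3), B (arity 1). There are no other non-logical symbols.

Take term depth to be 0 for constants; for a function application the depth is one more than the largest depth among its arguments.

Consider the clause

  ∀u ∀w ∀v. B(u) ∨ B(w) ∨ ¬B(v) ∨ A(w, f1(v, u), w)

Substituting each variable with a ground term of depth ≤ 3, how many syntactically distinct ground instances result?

17576

Ground terms of depth ≤ 3:
  Let N_k count ground terms of depth at most k. Each non-constant term of depth ≤ k is some function symbol applied to depth-≤(k−1) arguments, giving N_k = 1 + N_{k-1}^2.
  N_0 = 1
  N_1 = 1 + 1^2 = 2
  N_2 = 1 + 2^2 = 5
  N_3 = 1 + 5^2 = 26
So there are 26 ground terms available for substitution.
The clause has 3 distinct variables (u, w, v), each appearing in the body. In the free term algebra distinct substitutions yield syntactically distinct ground instances.
Number of ground instances = 26^3 = 17576.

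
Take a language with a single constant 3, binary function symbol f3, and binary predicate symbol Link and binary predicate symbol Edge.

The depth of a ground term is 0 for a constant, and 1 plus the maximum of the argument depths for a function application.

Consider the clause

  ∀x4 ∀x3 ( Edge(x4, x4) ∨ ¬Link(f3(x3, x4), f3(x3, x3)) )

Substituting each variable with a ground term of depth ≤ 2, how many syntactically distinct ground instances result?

25

Ground terms of depth ≤ 2:
  Write N_k for the number of ground terms of depth ≤ k. A term of depth ≤ k is either a constant or a function symbol applied to arguments of depth ≤ k−1, so N_k = 1 + N_{k-1}^2.
  N_0 = 1
  N_1 = 1 + 1^2 = 2
  N_2 = 1 + 2^2 = 5
So there are 5 ground terms available for substitution.
Each of x4, x3 ranges independently over the available ground terms, and distinct assignments produce distinct instances.
Number of ground instances = 5^2 = 25.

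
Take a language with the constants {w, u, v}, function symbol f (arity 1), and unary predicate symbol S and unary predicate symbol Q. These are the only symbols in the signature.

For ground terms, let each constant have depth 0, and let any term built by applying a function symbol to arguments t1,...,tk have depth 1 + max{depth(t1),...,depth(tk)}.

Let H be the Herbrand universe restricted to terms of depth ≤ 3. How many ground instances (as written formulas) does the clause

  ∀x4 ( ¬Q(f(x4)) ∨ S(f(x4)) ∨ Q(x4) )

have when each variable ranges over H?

Ground terms of depth ≤ 3:
  Count level by level. With function symbols f/1, the terms of depth ≤ k are the 3 constants together with each function applied to depth-≤(k−1) tuples, so N_k = 3 + N_{k-1}.
  N_0 = 3
  N_1 = 3 + 3 = 6
  N_2 = 3 + 6 = 9
  N_3 = 3 + 9 = 12
  Explicitly: w, u, v, f(w), f(u), f(v), f(f(w)), f(f(u)), f(f(v)), f(f(f(w))), f(f(f(u))), f(f(f(v))).
So there are 12 ground terms available for substitution.
The clause has 1 distinct variable (x4), which appears in the body. In the free term algebra distinct substitutions yield syntactically distinct ground instances.
Number of ground instances = 12.

12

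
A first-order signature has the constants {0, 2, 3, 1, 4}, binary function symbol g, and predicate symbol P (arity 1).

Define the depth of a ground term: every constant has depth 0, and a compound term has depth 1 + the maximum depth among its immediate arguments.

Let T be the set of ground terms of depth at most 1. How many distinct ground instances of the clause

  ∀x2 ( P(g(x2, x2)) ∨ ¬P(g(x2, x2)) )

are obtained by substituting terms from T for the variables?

Ground terms of depth ≤ 1:
  Count level by level. With function symbols g/2, the terms of depth ≤ k are the 5 constants together with each function applied to depth-≤(k−1) tuples, so N_k = 5 + N_{k-1}^2.
  N_0 = 5
  N_1 = 5 + 5^2 = 30
So there are 30 ground terms available for substitution.
The clause has 1 distinct variable (x2), which appears in the body. In the free term algebra distinct substitutions yield syntactically distinct ground instances.
Number of ground instances = 30.

30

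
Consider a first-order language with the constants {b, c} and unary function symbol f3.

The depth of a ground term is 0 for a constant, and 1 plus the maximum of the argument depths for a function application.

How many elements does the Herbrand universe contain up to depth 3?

Let N_k = |{terms of depth ≤ k}|. Then N_0 = 2 and N_k = 2 + N_{k-1} for k ≥ 1 (one summand per function symbol, arity giving the exponent).
N_0 = 2
N_1 = 2 + 2 = 4
N_2 = 2 + 4 = 6
N_3 = 2 + 6 = 8
Explicitly: b, c, f3(b), f3(c), f3(f3(b)), f3(f3(c)), f3(f3(f3(b))), f3(f3(f3(c))).

8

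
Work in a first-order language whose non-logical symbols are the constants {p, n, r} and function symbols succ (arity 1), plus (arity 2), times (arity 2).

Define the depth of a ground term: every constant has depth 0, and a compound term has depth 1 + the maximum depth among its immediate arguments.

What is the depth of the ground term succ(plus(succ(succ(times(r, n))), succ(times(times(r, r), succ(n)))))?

5

depth(times(r, n)) = 1 + max(0, 0) = 1
depth(succ(times(r, n))) = 1 + depth(times(r, n)) = 1 + 1 = 2
depth(succ(succ(times(r, n)))) = 1 + depth(succ(times(r, n))) = 1 + 2 = 3
depth(times(r, r)) = 1 + max(0, 0) = 1
depth(succ(n)) = 1 + depth(n) = 1 + 0 = 1
depth(times(times(r, r), succ(n))) = 1 + max(1, 1) = 2
depth(succ(times(times(r, r), succ(n)))) = 1 + depth(times(times(r, r), succ(n))) = 1 + 2 = 3
depth(plus(succ(succ(times(r, n))), succ(times(times(r, r), succ(n))))) = 1 + max(3, 3) = 4
depth(succ(plus(succ(succ(times(r, n))), succ(times(times(r, r), succ(n)))))) = 1 + depth(plus(succ(succ(times(r, n))), succ(times(times(r, r), succ(n))))) = 1 + 4 = 5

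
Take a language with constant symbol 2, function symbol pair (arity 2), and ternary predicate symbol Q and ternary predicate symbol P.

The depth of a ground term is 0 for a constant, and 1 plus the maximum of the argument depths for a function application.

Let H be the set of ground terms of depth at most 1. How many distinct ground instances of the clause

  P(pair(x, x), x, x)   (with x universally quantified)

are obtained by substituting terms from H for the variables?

Ground terms of depth ≤ 1:
  Let N_k = |{terms of depth ≤ k}|. Then N_0 = 1 and N_k = 1 + N_{k-1}^2 for k ≥ 1 (one summand per function symbol, arity giving the exponent).
  N_0 = 1
  N_1 = 1 + 1^2 = 2
  Explicitly: 2, pair(2, 2).
So there are 2 ground terms available for substitution.
The body mentions the single quantified variable x; since ground terms form a free algebra, no two substitutions collapse to the same formula.
Number of ground instances = 2.

2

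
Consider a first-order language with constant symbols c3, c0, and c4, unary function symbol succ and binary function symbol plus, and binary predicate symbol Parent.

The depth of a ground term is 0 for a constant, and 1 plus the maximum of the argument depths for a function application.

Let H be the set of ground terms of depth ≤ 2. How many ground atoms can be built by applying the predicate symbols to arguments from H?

59049

First count ground terms of depth ≤ 2.
Let N_k count ground terms of depth at most k. Each non-constant term of depth ≤ k is some function symbol applied to depth-≤(k−1) arguments, giving N_k = 3 + N_{k-1} + N_{k-1}^2.
N_0 = 3
N_1 = 3 + 3 + 3^2 = 15
N_2 = 3 + 15 + 15^2 = 243
So |H| = 243.
Each predicate of arity r yields |H|^r ground atoms (one per choice of an r-tuple from H):
  Parent: 243^2 = 59049
Total ground atoms: 59049.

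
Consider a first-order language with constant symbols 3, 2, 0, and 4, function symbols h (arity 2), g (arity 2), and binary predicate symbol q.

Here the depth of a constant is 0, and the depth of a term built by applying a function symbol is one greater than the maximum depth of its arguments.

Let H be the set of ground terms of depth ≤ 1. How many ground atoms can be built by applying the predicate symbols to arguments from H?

First count ground terms of depth ≤ 1.
If N_k denotes the number of depth-≤k ground terms, the 4 constants give N_0 = 4, and each function symbol of arity r contributes N_{k-1}^r new terms at level k: N_k = 4 + N_{k-1}^2 + N_{k-1}^2.
N_0 = 4
N_1 = 4 + 4^2 + 4^2 = 36
So |H| = 36.
Each predicate of arity r yields |H|^r ground atoms (one per choice of an r-tuple from H):
  q: 36^2 = 1296
Total ground atoms: 1296.

1296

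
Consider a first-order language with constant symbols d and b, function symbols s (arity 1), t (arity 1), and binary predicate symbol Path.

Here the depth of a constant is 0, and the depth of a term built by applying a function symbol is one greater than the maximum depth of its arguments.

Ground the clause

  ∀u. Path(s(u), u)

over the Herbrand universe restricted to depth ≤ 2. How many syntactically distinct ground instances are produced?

Ground terms of depth ≤ 2:
  Let N_k = |{terms of depth ≤ k}|. Then N_0 = 2 and N_k = 2 + N_{k-1} + N_{k-1} for k ≥ 1 (one summand per function symbol, arity giving the exponent).
  N_0 = 2
  N_1 = 2 + 2 + 2 = 6
  N_2 = 2 + 6 + 6 = 14
So there are 14 ground terms available for substitution.
The clause has 1 distinct variable (u), which appears in the body. In the free term algebra distinct substitutions yield syntactically distinct ground instances.
Number of ground instances = 14.

14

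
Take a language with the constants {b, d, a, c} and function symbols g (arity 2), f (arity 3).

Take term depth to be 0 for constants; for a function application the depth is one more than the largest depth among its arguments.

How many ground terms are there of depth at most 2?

If N_k denotes the number of depth-≤k ground terms, the 4 constants give N_0 = 4, and each function symbol of arity r contributes N_{k-1}^r new terms at level k: N_k = 4 + N_{k-1}^2 + N_{k-1}^3.
N_0 = 4
N_1 = 4 + 4^2 + 4^3 = 84
N_2 = 4 + 84^2 + 84^3 = 599764

599764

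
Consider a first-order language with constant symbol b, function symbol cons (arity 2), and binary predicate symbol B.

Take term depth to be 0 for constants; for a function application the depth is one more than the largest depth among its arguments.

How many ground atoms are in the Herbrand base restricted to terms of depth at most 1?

4

First count ground terms of depth ≤ 1.
Count level by level. With function symbols cons/2, the terms of depth ≤ k are the 1 constant together with each function applied to depth-≤(k−1) tuples, so N_k = 1 + N_{k-1}^2.
N_0 = 1
N_1 = 1 + 1^2 = 2
Explicitly: b, cons(b, b).
So |H| = 2.
Each predicate of arity r yields |H|^r ground atoms (one per choice of an r-tuple from H):
  B: 2^2 = 4
Total ground atoms: 4.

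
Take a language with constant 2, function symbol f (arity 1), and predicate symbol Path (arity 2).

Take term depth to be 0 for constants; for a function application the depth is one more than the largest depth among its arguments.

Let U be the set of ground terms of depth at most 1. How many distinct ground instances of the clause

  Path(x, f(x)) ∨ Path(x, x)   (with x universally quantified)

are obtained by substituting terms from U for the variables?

Ground terms of depth ≤ 1:
  Write N_k for the number of ground terms of depth ≤ k. A term of depth ≤ k is either a constant or a function symbol applied to arguments of depth ≤ k−1, so N_k = 1 + N_{k-1}.
  N_0 = 1
  N_1 = 1 + 1 = 2
  Explicitly: 2, f(2).
So there are 2 ground terms available for substitution.
The body mentions the single quantified variable x; since ground terms form a free algebra, no two substitutions collapse to the same formula.
Number of ground instances = 2.

2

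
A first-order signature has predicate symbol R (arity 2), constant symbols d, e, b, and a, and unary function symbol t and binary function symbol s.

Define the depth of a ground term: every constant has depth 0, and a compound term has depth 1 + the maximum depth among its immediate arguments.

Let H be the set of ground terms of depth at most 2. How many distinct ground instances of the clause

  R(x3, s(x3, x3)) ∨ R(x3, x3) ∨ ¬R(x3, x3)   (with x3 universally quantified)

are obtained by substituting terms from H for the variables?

604

Ground terms of depth ≤ 2:
  Let N_k = |{terms of depth ≤ k}|. Then N_0 = 4 and N_k = 4 + N_{k-1} + N_{k-1}^2 for k ≥ 1 (one summand per function symbol, arity giving the exponent).
  N_0 = 4
  N_1 = 4 + 4 + 4^2 = 24
  N_2 = 4 + 24 + 24^2 = 604
So there are 604 ground terms available for substitution.
There is 1 variable to instantiate (x3),  occurring in at least one literal, so different choices give different ground instances.
Number of ground instances = 604.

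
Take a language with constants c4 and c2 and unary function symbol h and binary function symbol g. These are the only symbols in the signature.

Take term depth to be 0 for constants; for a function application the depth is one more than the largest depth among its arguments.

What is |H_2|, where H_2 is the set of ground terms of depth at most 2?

74

Count level by level. With function symbols h/1, g/2, the terms of depth ≤ k are the 2 constants together with each function applied to depth-≤(k−1) tuples, so N_k = 2 + N_{k-1} + N_{k-1}^2.
N_0 = 2
N_1 = 2 + 2 + 2^2 = 8
N_2 = 2 + 8 + 8^2 = 74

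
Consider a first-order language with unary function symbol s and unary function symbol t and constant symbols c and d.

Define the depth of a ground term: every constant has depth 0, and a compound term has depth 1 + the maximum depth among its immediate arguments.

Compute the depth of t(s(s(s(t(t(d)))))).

depth(t(d)) = 1 + depth(d) = 1 + 0 = 1
depth(t(t(d))) = 1 + depth(t(d)) = 1 + 1 = 2
depth(s(t(t(d)))) = 1 + depth(t(t(d))) = 1 + 2 = 3
depth(s(s(t(t(d))))) = 1 + depth(s(t(t(d)))) = 1 + 3 = 4
depth(s(s(s(t(t(d)))))) = 1 + depth(s(s(t(t(d))))) = 1 + 4 = 5
depth(t(s(s(s(t(t(d))))))) = 1 + depth(s(s(s(t(t(d)))))) = 1 + 5 = 6

6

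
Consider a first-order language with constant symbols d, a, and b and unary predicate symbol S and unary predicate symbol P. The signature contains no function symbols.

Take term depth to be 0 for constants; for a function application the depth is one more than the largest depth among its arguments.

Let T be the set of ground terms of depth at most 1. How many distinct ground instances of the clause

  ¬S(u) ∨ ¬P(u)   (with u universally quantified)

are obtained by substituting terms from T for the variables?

Ground terms of depth ≤ 1:
  With no function symbols every ground term is a constant, so there are exactly 3 ground terms at every depth bound.
  N_0 = 3
  N_1 = 3
So there are 3 ground terms available for substitution.
The body mentions the single quantified variable u; since ground terms form a free algebra, no two substitutions collapse to the same formula.
Number of ground instances = 3.

3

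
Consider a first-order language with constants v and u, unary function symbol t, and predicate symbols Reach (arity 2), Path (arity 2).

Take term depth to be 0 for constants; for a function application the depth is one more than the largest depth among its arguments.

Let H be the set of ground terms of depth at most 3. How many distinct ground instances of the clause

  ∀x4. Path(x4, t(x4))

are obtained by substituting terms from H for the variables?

8

Ground terms of depth ≤ 3:
  Count level by level. With function symbols t/1, the terms of depth ≤ k are the 2 constants together with each function applied to depth-≤(k−1) tuples, so N_k = 2 + N_{k-1}.
  N_0 = 2
  N_1 = 2 + 2 = 4
  N_2 = 2 + 4 = 6
  N_3 = 2 + 6 = 8
  Explicitly: v, u, t(v), t(u), t(t(v)), t(t(u)), t(t(t(v))), t(t(t(u))).
So there are 8 ground terms available for substitution.
The variable x4 ranges independently over the available ground terms, and distinct assignments produce distinct instances.
Number of ground instances = 8.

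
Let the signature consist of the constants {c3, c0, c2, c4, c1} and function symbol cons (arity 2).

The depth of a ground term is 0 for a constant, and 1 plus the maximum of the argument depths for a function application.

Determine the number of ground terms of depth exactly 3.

Let N_k count ground terms of depth at most k. Each non-constant term of depth ≤ k is some function symbol applied to depth-≤(k−1) arguments, giving N_k = 5 + N_{k-1}^2.
N_0 = 5
N_1 = 5 + 5^2 = 30
N_2 = 5 + 30^2 = 905
N_3 = 5 + 905^2 = 819030
Terms of depth exactly 3: N_3 − N_2 = 819030 − 905 = 818125.

818125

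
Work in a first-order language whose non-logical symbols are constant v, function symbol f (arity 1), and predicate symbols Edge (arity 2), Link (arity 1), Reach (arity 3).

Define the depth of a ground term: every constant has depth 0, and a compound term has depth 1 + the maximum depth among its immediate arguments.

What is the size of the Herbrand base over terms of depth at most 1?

First count ground terms of depth ≤ 1.
Let N_k count ground terms of depth at most k. Each non-constant term of depth ≤ k is some function symbol applied to depth-≤(k−1) arguments, giving N_k = 1 + N_{k-1}.
N_0 = 1
N_1 = 1 + 1 = 2
Explicitly: v, f(v).
So |H| = 2.
Each predicate of arity r yields |H|^r ground atoms (one per choice of an r-tuple from H):
  Edge: 2^2 = 4;  Link: 2;  Reach: 2^3 = 8
Total ground atoms: 4 + 2 + 8 = 14.

14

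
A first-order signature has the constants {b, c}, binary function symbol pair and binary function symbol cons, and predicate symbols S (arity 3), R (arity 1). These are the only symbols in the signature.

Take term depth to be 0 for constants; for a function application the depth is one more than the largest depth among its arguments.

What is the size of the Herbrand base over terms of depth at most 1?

1010

First count ground terms of depth ≤ 1.
If N_k denotes the number of depth-≤k ground terms, the 2 constants give N_0 = 2, and each function symbol of arity r contributes N_{k-1}^r new terms at level k: N_k = 2 + N_{k-1}^2 + N_{k-1}^2.
N_0 = 2
N_1 = 2 + 2^2 + 2^2 = 10
So |H| = 10.
A ground atom is a predicate applied to a tuple of terms from H, so the count is the sum over predicates of |H|^arity:
  S: 10^3 = 1000;  R: 10
Total ground atoms: 1000 + 10 = 1010.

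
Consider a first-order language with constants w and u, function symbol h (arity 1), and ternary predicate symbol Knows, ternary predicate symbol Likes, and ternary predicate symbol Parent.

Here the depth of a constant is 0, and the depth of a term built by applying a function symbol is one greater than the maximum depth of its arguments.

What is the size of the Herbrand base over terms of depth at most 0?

First count ground terms of depth ≤ 0.
Count level by level. With function symbols h/1, the terms of depth ≤ k are the 2 constants together with each function applied to depth-≤(k−1) tuples, so N_k = 2 + N_{k-1}.
N_0 = 2
So |H| = 2.
Each predicate of arity r yields |H|^r ground atoms (one per choice of an r-tuple from H):
  Knows: 2^3 = 8;  Likes: 2^3 = 8;  Parent: 2^3 = 8
Total ground atoms: 8 + 8 + 8 = 24.

24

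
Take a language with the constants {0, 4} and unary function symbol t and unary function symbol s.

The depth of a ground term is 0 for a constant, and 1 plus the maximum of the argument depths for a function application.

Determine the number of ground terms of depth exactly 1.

Write N_k for the number of ground terms of depth ≤ k. A term of depth ≤ k is either a constant or a function symbol applied to arguments of depth ≤ k−1, so N_k = 2 + N_{k-1} + N_{k-1}.
N_0 = 2
N_1 = 2 + 2 + 2 = 6
Terms of depth exactly 1: N_1 − N_0 = 6 − 2 = 4.

4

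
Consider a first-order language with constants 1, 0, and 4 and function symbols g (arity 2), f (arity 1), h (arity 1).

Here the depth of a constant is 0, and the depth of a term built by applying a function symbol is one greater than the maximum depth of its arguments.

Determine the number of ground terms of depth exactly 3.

132135

Write N_k for the number of ground terms of depth ≤ k. A term of depth ≤ k is either a constant or a function symbol applied to arguments of depth ≤ k−1, so N_k = 3 + N_{k-1}^2 + N_{k-1} + N_{k-1}.
N_0 = 3
N_1 = 3 + 3^2 + 3 + 3 = 18
N_2 = 3 + 18^2 + 18 + 18 = 363
N_3 = 3 + 363^2 + 363 + 363 = 132498
Terms of depth exactly 3: N_3 − N_2 = 132498 − 363 = 132135.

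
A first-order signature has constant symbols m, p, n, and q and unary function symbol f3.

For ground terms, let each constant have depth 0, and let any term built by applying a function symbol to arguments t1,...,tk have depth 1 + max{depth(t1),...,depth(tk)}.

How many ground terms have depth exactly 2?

4

Let N_k count ground terms of depth at most k. Each non-constant term of depth ≤ k is some function symbol applied to depth-≤(k−1) arguments, giving N_k = 4 + N_{k-1}.
N_0 = 4
N_1 = 4 + 4 = 8
N_2 = 4 + 8 = 12
Terms of depth exactly 2: N_2 − N_1 = 12 − 8 = 4.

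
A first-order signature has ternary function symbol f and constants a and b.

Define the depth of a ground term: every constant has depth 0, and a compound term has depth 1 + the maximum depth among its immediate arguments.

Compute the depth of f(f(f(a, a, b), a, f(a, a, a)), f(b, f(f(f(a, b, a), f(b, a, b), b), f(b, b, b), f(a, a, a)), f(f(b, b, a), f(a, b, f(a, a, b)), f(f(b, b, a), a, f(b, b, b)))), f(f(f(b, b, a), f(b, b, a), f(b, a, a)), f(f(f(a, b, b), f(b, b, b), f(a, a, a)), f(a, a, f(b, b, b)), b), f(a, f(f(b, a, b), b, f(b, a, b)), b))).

5

depth(f(a, a, b)) = 1 + max(0, 0, 0) = 1
depth(f(a, a, a)) = 1 + max(0, 0, 0) = 1
depth(f(f(a, a, b), a, f(a, a, a))) = 1 + max(1, 0, 1) = 2
depth(f(a, b, a)) = 1 + max(0, 0, 0) = 1
depth(f(b, a, b)) = 1 + max(0, 0, 0) = 1
depth(f(f(a, b, a), f(b, a, b), b)) = 1 + max(1, 1, 0) = 2
depth(f(b, b, b)) = 1 + max(0, 0, 0) = 1
depth(f(f(f(a, b, a), f(b, a, b), b), f(b, b, b), f(a, a, a))) = 1 + max(2, 1, 1) = 3
depth(f(b, b, a)) = 1 + max(0, 0, 0) = 1
depth(f(a, b, f(a, a, b))) = 1 + max(0, 0, 1) = 2
depth(f(f(b, b, a), a, f(b, b, b))) = 1 + max(1, 0, 1) = 2
depth(f(f(b, b, a), f(a, b, f(a, a, b)), f(f(b, b, a), a, f(b, b, b)))) = 1 + max(1, 2, 2) = 3
depth(f(b, f(f(f(a, b, a), f(b, a, b), b), f(b, b, b), f(a, a, a)), f(f(b, b, a), f(a, b, f(a, a, b)), f(f(b, b, a), a, f(b, b, b))))) = 1 + max(0, 3, 3) = 4
depth(f(b, a, a)) = 1 + max(0, 0, 0) = 1
depth(f(f(b, b, a), f(b, b, a), f(b, a, a))) = 1 + max(1, 1, 1) = 2
depth(f(a, b, b)) = 1 + max(0, 0, 0) = 1
depth(f(f(a, b, b), f(b, b, b), f(a, a, a))) = 1 + max(1, 1, 1) = 2
depth(f(a, a, f(b, b, b))) = 1 + max(0, 0, 1) = 2
depth(f(f(f(a, b, b), f(b, b, b), f(a, a, a)), f(a, a, f(b, b, b)), b)) = 1 + max(2, 2, 0) = 3
depth(f(f(b, a, b), b, f(b, a, b))) = 1 + max(1, 0, 1) = 2
depth(f(a, f(f(b, a, b), b, f(b, a, b)), b)) = 1 + max(0, 2, 0) = 3
depth(f(f(f(b, b, a), f(b, b, a), f(b, a, a)), f(f(f(a, b, b), f(b, b, b), f(a, a, a)), f(a, a, f(b, b, b)), b), f(a, f(f(b, a, b), b, f(b, a, b)), b))) = 1 + max(2, 3, 3) = 4
depth(f(f(f(a, a, b), a, f(a, a, a)), f(b, f(f(f(a, b, a), f(b, a, b), b), f(b, b, b), f(a, a, a)), f(f(b, b, a), f(a, b, f(a, a, b)), f(f(b, b, a), a, f(b, b, b)))), f(f(f(b, b, a), f(b, b, a), f(b, a, a)), f(f(f(a, b, b), f(b, b, b), f(a, a, a)), f(a, a, f(b, b, b)), b), f(a, f(f(b, a, b), b, f(b, a, b)), b)))) = 1 + max(2, 4, 4) = 5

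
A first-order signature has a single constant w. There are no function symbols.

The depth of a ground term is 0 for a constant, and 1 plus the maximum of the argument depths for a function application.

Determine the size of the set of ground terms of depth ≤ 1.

1

With no function symbols every ground term is a constant, so there is exactly 1 ground term at every depth bound.
N_0 = 1
N_1 = 1
Explicitly: w.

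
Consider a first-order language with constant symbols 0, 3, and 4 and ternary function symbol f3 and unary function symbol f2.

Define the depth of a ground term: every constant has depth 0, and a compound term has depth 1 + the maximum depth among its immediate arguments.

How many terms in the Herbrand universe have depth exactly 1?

Let N_k count ground terms of depth at most k. Each non-constant term of depth ≤ k is some function symbol applied to depth-≤(k−1) arguments, giving N_k = 3 + N_{k-1}^3 + N_{k-1}.
N_0 = 3
N_1 = 3 + 3^3 + 3 = 33
Terms of depth exactly 1: N_1 − N_0 = 33 − 3 = 30.

30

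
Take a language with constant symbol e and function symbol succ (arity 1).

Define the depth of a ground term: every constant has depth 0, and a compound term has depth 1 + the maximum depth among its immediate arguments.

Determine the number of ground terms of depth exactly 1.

Write N_k for the number of ground terms of depth ≤ k. A term of depth ≤ k is either a constant or a function symbol applied to arguments of depth ≤ k−1, so N_k = 1 + N_{k-1}.
N_0 = 1
N_1 = 1 + 1 = 2
Terms of depth exactly 1: N_1 − N_0 = 2 − 1 = 1.

1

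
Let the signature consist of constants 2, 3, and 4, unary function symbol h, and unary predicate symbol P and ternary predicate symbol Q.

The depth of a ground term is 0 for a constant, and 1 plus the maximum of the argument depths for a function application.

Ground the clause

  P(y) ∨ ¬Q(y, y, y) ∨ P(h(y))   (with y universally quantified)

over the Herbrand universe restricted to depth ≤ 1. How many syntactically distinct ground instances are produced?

Ground terms of depth ≤ 1:
  Write N_k for the number of ground terms of depth ≤ k. A term of depth ≤ k is either a constant or a function symbol applied to arguments of depth ≤ k−1, so N_k = 3 + N_{k-1}.
  N_0 = 3
  N_1 = 3 + 3 = 6
  Explicitly: 2, 3, 4, h(2), h(3), h(4).
So there are 6 ground terms available for substitution.
The variable y ranges independently over the available ground terms, and distinct assignments produce distinct instances.
Number of ground instances = 6.

6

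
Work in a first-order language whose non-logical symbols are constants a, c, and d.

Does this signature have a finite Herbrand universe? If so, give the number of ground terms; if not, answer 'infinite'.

There are no function symbols, so every ground term is one of the 3 constants.
The Herbrand universe is {a, c, d}, which is finite with 3 elements.

3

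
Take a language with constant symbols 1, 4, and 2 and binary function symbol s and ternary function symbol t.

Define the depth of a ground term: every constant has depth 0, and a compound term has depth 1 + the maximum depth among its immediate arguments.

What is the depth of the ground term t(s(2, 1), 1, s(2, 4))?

2

depth(s(2, 1)) = 1 + max(0, 0) = 1
depth(s(2, 4)) = 1 + max(0, 0) = 1
depth(t(s(2, 1), 1, s(2, 4))) = 1 + max(1, 0, 1) = 2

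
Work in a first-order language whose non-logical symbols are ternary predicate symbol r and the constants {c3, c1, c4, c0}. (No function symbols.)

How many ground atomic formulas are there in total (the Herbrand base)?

64

With no function symbols, the Herbrand universe is just the 4 constants.
Ground atoms per predicate: r: 4^3 = 64.
Herbrand base size = 64 = 64.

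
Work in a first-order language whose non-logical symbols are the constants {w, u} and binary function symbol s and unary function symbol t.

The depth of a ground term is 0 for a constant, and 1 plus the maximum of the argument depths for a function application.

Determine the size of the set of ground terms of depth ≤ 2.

Write N_k for the number of ground terms of depth ≤ k. A term of depth ≤ k is either a constant or a function symbol applied to arguments of depth ≤ k−1, so N_k = 2 + N_{k-1}^2 + N_{k-1}.
N_0 = 2
N_1 = 2 + 2^2 + 2 = 8
N_2 = 2 + 8^2 + 8 = 74

74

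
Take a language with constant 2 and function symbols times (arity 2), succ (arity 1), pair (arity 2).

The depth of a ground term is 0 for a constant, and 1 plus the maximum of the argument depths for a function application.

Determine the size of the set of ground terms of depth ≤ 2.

Count level by level. With function symbols times/2, succ/1, pair/2, the terms of depth ≤ k are the 1 constant together with each function applied to depth-≤(k−1) tuples, so N_k = 1 + N_{k-1}^2 + N_{k-1} + N_{k-1}^2.
N_0 = 1
N_1 = 1 + 1^2 + 1 + 1^2 = 4
N_2 = 1 + 4^2 + 4 + 4^2 = 37

37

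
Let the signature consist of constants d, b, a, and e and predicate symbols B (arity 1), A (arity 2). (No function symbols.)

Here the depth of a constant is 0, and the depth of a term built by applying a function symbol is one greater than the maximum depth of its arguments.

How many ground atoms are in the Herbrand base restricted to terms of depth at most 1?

20

First count ground terms of depth ≤ 1.
With no function symbols every ground term is a constant, so there are exactly 4 ground terms at every depth bound.
N_0 = 4
N_1 = 4
Explicitly: d, b, a, e.
So |H| = 4.
For each predicate symbol, the number of ground atoms is |H| raised to its arity; summing:
  B: 4;  A: 4^2 = 16
Total ground atoms: 4 + 16 = 20.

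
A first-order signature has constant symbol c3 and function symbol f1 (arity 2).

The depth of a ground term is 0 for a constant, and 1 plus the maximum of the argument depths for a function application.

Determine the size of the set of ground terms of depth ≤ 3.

26

Let N_k = |{terms of depth ≤ k}|. Then N_0 = 1 and N_k = 1 + N_{k-1}^2 for k ≥ 1 (one summand per function symbol, arity giving the exponent).
N_0 = 1
N_1 = 1 + 1^2 = 2
N_2 = 1 + 2^2 = 5
N_3 = 1 + 5^2 = 26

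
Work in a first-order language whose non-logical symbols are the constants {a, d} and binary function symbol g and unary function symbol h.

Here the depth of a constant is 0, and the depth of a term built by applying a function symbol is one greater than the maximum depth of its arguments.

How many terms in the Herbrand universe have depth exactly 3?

5478

Write N_k for the number of ground terms of depth ≤ k. A term of depth ≤ k is either a constant or a function symbol applied to arguments of depth ≤ k−1, so N_k = 2 + N_{k-1}^2 + N_{k-1}.
N_0 = 2
N_1 = 2 + 2^2 + 2 = 8
N_2 = 2 + 8^2 + 8 = 74
N_3 = 2 + 74^2 + 74 = 5552
Terms of depth exactly 3: N_3 − N_2 = 5552 − 74 = 5478.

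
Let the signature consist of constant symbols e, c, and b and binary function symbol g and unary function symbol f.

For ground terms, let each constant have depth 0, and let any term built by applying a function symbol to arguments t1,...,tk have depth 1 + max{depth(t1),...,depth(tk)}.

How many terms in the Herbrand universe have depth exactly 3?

59052

Count level by level. With function symbols g/2, f/1, the terms of depth ≤ k are the 3 constants together with each function applied to depth-≤(k−1) tuples, so N_k = 3 + N_{k-1}^2 + N_{k-1}.
N_0 = 3
N_1 = 3 + 3^2 + 3 = 15
N_2 = 3 + 15^2 + 15 = 243
N_3 = 3 + 243^2 + 243 = 59295
Terms of depth exactly 3: N_3 − N_2 = 59295 − 243 = 59052.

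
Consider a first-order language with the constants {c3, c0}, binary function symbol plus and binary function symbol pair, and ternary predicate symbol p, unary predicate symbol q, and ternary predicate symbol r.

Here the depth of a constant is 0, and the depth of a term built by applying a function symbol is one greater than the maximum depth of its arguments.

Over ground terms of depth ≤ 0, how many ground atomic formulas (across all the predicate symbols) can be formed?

First count ground terms of depth ≤ 0.
Let N_k = |{terms of depth ≤ k}|. Then N_0 = 2 and N_k = 2 + N_{k-1}^2 + N_{k-1}^2 for k ≥ 1 (one summand per function symbol, arity giving the exponent).
N_0 = 2
Explicitly: c3, c0.
So |H| = 2.
Ground atoms are formed by filling each argument slot of a predicate with a term from H, so an r-ary predicate gives |H|^r atoms:
  p: 2^3 = 8;  q: 2;  r: 2^3 = 8
Total ground atoms: 8 + 2 + 8 = 18.

18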